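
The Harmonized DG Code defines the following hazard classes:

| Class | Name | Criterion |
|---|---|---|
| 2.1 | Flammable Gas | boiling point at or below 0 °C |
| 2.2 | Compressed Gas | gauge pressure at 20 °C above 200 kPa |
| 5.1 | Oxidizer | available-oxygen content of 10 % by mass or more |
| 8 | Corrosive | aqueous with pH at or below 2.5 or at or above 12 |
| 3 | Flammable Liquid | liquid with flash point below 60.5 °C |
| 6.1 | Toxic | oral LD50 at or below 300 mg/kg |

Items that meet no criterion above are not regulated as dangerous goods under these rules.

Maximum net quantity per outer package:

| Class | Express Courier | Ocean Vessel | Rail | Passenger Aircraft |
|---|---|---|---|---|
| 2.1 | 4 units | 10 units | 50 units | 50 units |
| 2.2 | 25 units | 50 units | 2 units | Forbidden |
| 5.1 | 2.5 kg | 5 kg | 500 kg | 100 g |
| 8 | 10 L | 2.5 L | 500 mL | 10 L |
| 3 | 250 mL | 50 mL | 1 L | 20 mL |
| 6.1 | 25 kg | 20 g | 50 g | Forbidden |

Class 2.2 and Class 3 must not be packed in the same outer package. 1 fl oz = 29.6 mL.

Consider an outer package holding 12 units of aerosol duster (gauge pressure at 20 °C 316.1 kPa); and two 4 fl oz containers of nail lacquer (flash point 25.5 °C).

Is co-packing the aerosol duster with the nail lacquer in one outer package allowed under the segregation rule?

No

Gauge pressure at 20 °C 316.1 kPa meets the Class 2.2 criterion (Compressed Gas), so the aerosol duster is Class 2.2.
The nail lacquer has flash point 25.5 °C, which is < 60.5 °C, so it is Class 3 (Flammable Liquid).
Class 2.2 and Class 3 may not share an outer package.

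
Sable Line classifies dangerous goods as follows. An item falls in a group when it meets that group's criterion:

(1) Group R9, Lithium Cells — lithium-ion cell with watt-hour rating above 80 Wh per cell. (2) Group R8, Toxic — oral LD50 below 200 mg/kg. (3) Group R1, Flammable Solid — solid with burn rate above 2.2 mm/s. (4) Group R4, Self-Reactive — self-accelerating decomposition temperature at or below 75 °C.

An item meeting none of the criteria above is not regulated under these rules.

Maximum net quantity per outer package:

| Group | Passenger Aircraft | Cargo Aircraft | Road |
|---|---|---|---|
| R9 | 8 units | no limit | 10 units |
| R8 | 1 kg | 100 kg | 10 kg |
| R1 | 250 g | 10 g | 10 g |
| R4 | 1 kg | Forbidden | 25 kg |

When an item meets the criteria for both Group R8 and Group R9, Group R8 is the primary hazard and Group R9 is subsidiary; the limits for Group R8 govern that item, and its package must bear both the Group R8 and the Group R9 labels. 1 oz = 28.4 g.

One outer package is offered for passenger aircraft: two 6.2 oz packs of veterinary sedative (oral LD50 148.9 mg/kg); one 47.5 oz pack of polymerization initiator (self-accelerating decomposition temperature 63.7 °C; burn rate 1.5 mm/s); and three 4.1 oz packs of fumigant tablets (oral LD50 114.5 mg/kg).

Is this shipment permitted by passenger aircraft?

No

With oral LD50 148.9 mg/kg (< 200 mg/kg), the veterinary sedative falls in Group R8.
The polymerization initiator has self-accelerating decomposition temperature 63.7 °C, which is ≤ 75 °C, so it is Group R4 (Self-Reactive).
The fumigant tablets have oral LD50 114.5 mg/kg, which is < 200 mg/kg, so they are Group R8 (Toxic).
Group R8 net quantity: (two 6.2 oz packs = 352.16 g) + (three 4.1 oz packs = 349.32 g) = 701.48 g.
That is within the Group R8 passenger aircraft limit of 1 kg.
Group R4 quantity: one 47.5 oz pack = 1.349 kg.
That exceeds the Group R4 passenger aircraft limit of 1 kg.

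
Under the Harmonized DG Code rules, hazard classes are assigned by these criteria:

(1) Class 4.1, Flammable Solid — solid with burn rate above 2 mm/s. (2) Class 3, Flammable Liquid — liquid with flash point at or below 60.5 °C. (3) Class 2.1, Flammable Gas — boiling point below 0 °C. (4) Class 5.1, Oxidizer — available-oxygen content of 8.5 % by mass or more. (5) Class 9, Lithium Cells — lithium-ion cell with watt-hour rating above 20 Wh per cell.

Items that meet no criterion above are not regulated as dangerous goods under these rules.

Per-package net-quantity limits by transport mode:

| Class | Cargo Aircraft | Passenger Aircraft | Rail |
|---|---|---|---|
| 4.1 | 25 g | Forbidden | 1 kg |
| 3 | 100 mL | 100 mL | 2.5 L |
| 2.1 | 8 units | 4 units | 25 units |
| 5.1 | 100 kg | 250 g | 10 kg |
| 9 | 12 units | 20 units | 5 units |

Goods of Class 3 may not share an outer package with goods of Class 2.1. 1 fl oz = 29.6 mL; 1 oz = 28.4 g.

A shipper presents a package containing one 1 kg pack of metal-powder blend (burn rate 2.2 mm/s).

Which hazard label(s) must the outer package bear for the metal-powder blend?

Metal-powder blend: burn rate 2.2 mm/s > 2 mm/s → Class 4.1 (Flammable Solid).
Only the Class 4.1 label is required.

Class 4.1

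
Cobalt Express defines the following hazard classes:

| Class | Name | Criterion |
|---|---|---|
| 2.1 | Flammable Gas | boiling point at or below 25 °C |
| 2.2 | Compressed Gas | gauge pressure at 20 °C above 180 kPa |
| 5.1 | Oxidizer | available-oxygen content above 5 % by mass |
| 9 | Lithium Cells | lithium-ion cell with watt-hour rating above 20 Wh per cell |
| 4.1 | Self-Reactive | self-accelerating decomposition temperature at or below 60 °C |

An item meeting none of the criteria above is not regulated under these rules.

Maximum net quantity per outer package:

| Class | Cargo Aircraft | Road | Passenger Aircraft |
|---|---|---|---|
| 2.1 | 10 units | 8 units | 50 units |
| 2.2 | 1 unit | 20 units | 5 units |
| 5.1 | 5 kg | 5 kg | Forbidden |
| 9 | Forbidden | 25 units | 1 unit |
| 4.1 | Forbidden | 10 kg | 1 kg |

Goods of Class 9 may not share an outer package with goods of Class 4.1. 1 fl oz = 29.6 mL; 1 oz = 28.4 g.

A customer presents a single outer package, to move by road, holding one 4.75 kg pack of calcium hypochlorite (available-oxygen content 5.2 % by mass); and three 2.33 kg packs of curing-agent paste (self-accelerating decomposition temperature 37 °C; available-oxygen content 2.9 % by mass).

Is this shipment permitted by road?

The calcium hypochlorite has available-oxygen content 5.2 % by mass, which is > 5 % by mass, so it is Class 5.1 (Oxidizer).
The curing-agent paste has self-accelerating decomposition temperature 37 °C, which is ≤ 60 °C, so it is Class 4.1 (Self-Reactive).
Class 5.1 quantity: 4.75 kg.
4.75 kg ≤ 5 kg (road limit, Class 5.1) — within limit.
Class 4.1 quantity: three 2.33 kg packs = 6.99 kg.
6.99 kg is within the road limit of 10 kg for Class 4.1.
The segregation rule (Class 9 with Class 4.1) does not apply to Class 5.1 with Class 4.1.
Every hazard class is within its road limit and no segregation rule is violated.

Yes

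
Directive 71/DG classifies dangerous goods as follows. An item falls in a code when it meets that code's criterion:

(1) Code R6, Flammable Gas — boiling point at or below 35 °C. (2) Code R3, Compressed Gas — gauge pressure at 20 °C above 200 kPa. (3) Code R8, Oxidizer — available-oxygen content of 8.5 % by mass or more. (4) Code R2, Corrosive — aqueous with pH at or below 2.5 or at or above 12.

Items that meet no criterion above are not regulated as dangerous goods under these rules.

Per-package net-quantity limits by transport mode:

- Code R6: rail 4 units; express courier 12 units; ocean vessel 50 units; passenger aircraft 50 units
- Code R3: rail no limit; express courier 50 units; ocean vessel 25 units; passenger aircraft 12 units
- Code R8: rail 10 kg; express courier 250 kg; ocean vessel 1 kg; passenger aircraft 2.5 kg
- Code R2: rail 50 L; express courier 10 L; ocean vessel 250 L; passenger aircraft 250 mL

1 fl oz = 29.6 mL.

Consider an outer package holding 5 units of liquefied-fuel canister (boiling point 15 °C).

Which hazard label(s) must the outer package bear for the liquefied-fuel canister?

Code R6

With boiling point 15 °C (≤ 35 °C), the liquefied-fuel canister falls in Code R6.
Only the Code R6 label is required.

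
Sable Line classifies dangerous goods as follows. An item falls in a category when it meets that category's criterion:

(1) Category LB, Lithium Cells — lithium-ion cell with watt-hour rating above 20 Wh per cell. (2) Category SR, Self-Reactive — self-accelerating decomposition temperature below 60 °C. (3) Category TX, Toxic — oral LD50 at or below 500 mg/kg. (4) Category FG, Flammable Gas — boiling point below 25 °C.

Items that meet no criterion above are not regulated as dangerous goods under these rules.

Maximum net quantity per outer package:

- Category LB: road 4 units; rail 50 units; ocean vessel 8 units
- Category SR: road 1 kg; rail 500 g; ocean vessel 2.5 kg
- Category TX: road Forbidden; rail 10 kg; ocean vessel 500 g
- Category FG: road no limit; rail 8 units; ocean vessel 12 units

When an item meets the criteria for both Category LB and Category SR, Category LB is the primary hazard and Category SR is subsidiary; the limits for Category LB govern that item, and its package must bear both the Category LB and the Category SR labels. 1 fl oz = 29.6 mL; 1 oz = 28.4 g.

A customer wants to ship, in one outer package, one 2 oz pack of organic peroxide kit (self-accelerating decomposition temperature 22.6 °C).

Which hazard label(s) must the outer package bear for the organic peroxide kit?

Self-accelerating decomposition temperature 22.6 °C meets the Category SR criterion (Self-Reactive), so the organic peroxide kit is Category SR.
Only the Category SR label is required.

Category SR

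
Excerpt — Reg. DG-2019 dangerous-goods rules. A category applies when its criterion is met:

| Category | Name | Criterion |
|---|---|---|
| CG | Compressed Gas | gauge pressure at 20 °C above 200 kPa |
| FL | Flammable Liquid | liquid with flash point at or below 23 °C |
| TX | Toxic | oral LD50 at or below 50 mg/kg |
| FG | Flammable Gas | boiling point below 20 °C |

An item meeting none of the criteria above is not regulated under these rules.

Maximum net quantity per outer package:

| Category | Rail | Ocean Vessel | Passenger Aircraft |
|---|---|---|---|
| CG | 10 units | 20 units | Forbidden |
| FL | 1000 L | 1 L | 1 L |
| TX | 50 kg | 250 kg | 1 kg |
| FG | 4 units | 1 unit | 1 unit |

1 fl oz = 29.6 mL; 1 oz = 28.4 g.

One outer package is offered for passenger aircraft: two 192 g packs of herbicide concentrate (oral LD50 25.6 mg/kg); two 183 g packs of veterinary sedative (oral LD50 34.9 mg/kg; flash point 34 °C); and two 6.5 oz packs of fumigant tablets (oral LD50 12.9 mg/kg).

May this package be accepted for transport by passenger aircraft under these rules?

No

Oral LD50 25.6 mg/kg meets the Category TX criterion (Toxic), so the herbicide concentrate is Category TX.
With oral LD50 34.9 mg/kg (≤ 50 mg/kg), the veterinary sedative falls in Category TX.
Fumigant tablets: oral LD50 12.9 mg/kg ≤ 50 mg/kg → Category TX (Toxic).
Total Category TX: (two 192 g packs = 384 g) + (two 183 g packs = 366 g) + (two 6.5 oz packs = 369.2 g) = 1119.2 g.
That exceeds the Category TX passenger aircraft limit of 1 kg.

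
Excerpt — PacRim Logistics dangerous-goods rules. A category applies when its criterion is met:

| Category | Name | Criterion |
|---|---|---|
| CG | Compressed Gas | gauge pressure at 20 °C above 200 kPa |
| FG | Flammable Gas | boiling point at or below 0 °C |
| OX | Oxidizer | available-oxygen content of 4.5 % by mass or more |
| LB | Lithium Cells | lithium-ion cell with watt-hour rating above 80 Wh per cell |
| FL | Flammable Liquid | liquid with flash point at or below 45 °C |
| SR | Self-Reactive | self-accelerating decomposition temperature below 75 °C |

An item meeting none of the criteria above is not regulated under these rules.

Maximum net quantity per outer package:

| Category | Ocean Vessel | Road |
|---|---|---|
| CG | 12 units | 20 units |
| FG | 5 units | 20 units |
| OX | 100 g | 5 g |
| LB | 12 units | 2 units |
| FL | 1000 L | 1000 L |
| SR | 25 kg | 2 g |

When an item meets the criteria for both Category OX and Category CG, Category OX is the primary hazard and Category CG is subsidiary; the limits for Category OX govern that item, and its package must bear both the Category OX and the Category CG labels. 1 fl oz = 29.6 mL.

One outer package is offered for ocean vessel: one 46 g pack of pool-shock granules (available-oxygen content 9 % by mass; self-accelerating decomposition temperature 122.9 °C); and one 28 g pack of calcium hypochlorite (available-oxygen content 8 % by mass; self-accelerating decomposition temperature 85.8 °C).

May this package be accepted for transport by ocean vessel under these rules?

Yes

Pool-shock granules: available-oxygen content 9 % by mass ≥ 4.5 % by mass → Category OX (Oxidizer).
The calcium hypochlorite has available-oxygen content 8 % by mass, which is ≥ 4.5 % by mass, so it is Category OX (Oxidizer).
Total Category OX: 46 g + 28 g = 74 g.
74 g ≤ 100 g (ocean vessel limit, Category OX) — within limit.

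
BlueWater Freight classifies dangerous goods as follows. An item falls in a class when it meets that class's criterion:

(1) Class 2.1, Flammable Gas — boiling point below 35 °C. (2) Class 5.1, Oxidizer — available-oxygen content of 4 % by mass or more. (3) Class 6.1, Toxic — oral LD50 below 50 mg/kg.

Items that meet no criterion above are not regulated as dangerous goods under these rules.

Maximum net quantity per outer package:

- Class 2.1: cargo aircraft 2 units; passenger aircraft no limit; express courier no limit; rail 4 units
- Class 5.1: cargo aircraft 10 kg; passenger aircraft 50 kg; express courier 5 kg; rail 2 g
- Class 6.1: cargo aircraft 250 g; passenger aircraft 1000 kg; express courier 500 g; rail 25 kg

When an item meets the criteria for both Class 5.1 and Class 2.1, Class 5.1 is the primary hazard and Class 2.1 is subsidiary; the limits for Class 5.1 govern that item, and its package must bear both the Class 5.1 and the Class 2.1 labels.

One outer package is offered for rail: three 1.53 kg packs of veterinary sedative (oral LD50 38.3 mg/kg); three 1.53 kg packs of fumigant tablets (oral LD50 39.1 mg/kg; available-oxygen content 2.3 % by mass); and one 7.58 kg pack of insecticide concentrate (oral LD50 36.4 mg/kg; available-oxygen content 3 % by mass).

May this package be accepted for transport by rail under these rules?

Yes

With oral LD50 38.3 mg/kg (< 50 mg/kg), the veterinary sedative falls in Class 6.1.
Fumigant tablets: oral LD50 39.1 mg/kg < 50 mg/kg → Class 6.1 (Toxic).
Insecticide concentrate: oral LD50 36.4 mg/kg < 50 mg/kg → Class 6.1 (Toxic).
Total Class 6.1: (three 1.53 kg packs = 4.59 kg) + (three 1.53 kg packs = 4.59 kg) + 7.58 kg = 16.76 kg.
16.76 kg ≤ 25 kg (rail limit, Class 6.1) — within limit.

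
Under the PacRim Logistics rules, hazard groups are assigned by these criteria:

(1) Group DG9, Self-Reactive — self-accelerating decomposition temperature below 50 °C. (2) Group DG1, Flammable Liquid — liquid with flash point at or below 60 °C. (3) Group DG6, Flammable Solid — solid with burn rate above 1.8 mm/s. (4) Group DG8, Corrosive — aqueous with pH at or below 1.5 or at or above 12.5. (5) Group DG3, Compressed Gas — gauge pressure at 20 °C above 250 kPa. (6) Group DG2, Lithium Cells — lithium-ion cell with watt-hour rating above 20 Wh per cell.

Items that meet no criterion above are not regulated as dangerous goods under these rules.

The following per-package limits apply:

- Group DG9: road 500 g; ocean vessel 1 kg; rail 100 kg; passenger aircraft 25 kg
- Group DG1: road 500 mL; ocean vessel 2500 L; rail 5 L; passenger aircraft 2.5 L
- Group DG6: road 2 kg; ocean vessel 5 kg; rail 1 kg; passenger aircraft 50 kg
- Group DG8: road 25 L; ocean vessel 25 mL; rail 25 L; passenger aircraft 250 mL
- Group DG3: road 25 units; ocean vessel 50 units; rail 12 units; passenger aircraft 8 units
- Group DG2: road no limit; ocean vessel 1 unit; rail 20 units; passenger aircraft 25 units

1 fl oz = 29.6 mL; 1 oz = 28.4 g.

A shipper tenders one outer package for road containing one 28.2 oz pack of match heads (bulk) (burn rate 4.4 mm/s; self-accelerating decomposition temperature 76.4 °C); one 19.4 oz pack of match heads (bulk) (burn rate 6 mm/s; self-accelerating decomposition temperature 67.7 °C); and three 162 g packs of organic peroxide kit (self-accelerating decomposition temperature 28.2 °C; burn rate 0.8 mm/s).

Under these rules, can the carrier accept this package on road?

The match heads (bulk) have burn rate 4.4 mm/s, which is > 1.8 mm/s, so they are Group DG6 (Flammable Solid).
Match heads (bulk): burn rate 6 mm/s > 1.8 mm/s → Group DG6 (Flammable Solid).
With self-accelerating decomposition temperature 28.2 °C (< 50 °C), the organic peroxide kit falls in Group DG9.
Total Group DG6: (one 28.2 oz pack = 800.88 g) + (one 19.4 oz pack = 550.96 g) = 1351.84 g.
1351.84 g is within the road limit of 2 kg for Group DG6.
Group DG9 quantity: three 162 g packs = 486 g.
486 g is within the road limit of 500 g for Group DG9.
Every hazard group is within its road limit and no segregation rule is violated.

Yes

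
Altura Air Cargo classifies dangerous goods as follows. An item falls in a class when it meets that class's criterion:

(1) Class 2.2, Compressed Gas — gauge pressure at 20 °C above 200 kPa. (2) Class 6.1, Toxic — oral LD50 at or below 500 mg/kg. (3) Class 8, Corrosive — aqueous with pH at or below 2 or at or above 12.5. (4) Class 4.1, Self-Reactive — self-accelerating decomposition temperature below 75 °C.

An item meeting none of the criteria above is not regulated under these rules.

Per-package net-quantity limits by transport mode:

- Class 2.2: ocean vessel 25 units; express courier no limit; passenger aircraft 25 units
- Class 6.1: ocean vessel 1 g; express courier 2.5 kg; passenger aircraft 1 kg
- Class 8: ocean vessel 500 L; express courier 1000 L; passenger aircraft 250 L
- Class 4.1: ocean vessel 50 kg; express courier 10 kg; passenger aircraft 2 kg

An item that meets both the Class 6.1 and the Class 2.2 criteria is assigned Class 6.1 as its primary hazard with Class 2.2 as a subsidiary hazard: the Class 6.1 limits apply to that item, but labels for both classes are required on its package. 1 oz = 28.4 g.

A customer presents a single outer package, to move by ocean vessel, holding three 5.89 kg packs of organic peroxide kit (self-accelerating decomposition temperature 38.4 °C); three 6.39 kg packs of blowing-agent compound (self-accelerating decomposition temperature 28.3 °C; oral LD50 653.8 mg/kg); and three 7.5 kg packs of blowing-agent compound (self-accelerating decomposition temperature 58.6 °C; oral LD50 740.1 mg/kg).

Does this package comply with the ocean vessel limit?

The organic peroxide kit has self-accelerating decomposition temperature 38.4 °C, which is < 75 °C, so it is Class 4.1 (Self-Reactive).
Blowing-agent compound: self-accelerating decomposition temperature 28.3 °C < 75 °C → Class 4.1 (Self-Reactive).
With self-accelerating decomposition temperature 58.6 °C (< 75 °C), the blowing-agent compound falls in Class 4.1.
Class 4.1 net quantity: (three 5.89 kg packs = 17.67 kg) + (three 6.39 kg packs = 19.17 kg) + (three 7.5 kg packs = 22.5 kg) = 59.34 kg.
That exceeds the Class 4.1 ocean vessel limit of 50 kg.

No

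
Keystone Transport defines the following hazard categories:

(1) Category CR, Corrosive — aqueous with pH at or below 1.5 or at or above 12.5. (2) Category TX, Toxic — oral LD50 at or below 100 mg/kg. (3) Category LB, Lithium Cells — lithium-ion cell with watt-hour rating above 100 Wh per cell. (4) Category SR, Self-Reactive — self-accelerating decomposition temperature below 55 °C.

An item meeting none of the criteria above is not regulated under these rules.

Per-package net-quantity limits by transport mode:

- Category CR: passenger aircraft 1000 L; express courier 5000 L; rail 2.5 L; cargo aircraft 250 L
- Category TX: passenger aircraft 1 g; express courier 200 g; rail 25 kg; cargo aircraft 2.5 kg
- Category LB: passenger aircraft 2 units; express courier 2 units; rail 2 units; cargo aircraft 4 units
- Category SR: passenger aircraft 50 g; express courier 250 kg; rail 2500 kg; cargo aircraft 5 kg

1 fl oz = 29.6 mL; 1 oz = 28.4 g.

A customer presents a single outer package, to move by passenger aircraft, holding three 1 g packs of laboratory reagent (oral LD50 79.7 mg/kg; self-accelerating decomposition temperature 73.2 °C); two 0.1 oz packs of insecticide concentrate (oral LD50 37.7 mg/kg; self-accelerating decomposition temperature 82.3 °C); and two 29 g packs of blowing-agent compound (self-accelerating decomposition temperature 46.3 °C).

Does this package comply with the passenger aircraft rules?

No

Laboratory reagent: oral LD50 79.7 mg/kg ≤ 100 mg/kg → Category TX (Toxic).
The insecticide concentrate has oral LD50 37.7 mg/kg, which is ≤ 100 mg/kg, so it is Category TX (Toxic).
The blowing-agent compound has self-accelerating decomposition temperature 46.3 °C, which is < 55 °C, so it is Category SR (Self-Reactive).
Total Category TX: (three 1 g packs = 3 g) + (two 0.1 oz packs = 5.68 g) = 8.68 g.
8.68 g > 1 g (passenger aircraft limit, Category TX) — over the limit.
Category SR quantity: two 29 g packs = 58 g.
58 g exceeds the passenger aircraft limit of 50 g for Category SR.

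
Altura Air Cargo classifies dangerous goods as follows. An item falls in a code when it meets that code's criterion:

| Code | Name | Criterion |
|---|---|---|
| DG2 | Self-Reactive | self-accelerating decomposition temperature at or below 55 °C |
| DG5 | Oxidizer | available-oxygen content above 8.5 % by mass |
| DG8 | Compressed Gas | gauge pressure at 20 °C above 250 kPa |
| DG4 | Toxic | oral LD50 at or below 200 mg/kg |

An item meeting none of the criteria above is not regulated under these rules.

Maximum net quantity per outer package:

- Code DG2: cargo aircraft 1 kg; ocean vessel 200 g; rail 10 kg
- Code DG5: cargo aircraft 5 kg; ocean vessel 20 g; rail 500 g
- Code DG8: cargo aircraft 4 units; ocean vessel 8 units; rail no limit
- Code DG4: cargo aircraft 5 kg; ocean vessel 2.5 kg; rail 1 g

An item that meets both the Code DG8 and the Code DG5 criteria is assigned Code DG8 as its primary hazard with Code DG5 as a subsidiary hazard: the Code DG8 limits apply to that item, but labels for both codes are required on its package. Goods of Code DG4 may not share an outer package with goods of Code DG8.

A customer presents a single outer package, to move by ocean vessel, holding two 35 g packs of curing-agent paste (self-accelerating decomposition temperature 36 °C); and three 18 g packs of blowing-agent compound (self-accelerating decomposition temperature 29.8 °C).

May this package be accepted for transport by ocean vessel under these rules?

The curing-agent paste has self-accelerating decomposition temperature 36 °C, which is ≤ 55 °C, so it is Code DG2 (Self-Reactive).
Blowing-agent compound: self-accelerating decomposition temperature 29.8 °C ≤ 55 °C → Code DG2 (Self-Reactive).
Code DG2 net quantity: (two 35 g packs = 70 g) + (three 18 g packs = 54 g) = 124 g.
That is within the Code DG2 ocean vessel limit of 200 g.

Yes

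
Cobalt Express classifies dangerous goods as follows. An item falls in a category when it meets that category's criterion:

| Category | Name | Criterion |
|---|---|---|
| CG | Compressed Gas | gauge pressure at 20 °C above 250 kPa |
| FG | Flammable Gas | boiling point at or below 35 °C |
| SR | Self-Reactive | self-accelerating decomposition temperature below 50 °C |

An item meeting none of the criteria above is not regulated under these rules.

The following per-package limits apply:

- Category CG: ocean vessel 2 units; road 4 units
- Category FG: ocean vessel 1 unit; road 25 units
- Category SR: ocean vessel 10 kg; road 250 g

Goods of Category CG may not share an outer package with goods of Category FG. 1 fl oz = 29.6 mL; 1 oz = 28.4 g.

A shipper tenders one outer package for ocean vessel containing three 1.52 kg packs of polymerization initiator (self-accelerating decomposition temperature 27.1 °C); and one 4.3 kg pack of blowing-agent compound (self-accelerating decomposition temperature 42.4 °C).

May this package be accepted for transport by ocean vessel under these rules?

The polymerization initiator has self-accelerating decomposition temperature 27.1 °C, which is < 50 °C, so it is Category SR (Self-Reactive).
Self-accelerating decomposition temperature 42.4 °C meets the Category SR criterion (Self-Reactive), so the blowing-agent compound is Category SR.
Category SR net quantity: (three 1.52 kg packs = 4.56 kg) + 4.3 kg = 8.86 kg.
That is within the Category SR ocean vessel limit of 10 kg.

Yes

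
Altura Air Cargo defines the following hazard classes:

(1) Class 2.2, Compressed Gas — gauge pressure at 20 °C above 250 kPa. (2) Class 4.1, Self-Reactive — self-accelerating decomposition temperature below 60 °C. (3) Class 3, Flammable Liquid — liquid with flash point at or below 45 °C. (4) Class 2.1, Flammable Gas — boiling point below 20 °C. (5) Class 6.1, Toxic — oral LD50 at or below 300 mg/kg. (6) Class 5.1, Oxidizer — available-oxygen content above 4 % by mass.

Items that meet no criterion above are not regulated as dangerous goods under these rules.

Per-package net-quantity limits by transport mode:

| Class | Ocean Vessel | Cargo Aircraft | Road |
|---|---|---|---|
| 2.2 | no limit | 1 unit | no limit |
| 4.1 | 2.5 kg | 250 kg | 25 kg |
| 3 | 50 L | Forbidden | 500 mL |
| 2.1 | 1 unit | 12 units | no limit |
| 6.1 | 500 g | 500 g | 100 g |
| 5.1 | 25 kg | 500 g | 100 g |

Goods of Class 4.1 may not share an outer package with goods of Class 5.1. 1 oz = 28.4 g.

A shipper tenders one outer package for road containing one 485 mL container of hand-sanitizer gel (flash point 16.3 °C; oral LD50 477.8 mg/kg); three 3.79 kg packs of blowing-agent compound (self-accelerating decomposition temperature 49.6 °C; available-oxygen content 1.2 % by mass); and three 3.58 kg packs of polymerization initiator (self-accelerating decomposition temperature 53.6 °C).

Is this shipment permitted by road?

Hand-sanitizer gel: flash point 16.3 °C ≤ 45 °C → Class 3 (Flammable Liquid).
Self-accelerating decomposition temperature 49.6 °C meets the Class 4.1 criterion (Self-Reactive), so the blowing-agent compound is Class 4.1.
With self-accelerating decomposition temperature 53.6 °C (< 60 °C), the polymerization initiator falls in Class 4.1.
Class 4.1 net quantity: (three 3.79 kg packs = 11.37 kg) + (three 3.58 kg packs = 10.74 kg) = 22.11 kg.
That is within the Class 4.1 road limit of 25 kg.
Class 3 quantity: 485 mL.
That is within the Class 3 road limit of 500 mL.
The segregation rule (Class 4.1 with Class 5.1) does not apply to Class 4.1 with Class 3.
Every hazard class is within its road limit and no segregation rule is violated.

Yes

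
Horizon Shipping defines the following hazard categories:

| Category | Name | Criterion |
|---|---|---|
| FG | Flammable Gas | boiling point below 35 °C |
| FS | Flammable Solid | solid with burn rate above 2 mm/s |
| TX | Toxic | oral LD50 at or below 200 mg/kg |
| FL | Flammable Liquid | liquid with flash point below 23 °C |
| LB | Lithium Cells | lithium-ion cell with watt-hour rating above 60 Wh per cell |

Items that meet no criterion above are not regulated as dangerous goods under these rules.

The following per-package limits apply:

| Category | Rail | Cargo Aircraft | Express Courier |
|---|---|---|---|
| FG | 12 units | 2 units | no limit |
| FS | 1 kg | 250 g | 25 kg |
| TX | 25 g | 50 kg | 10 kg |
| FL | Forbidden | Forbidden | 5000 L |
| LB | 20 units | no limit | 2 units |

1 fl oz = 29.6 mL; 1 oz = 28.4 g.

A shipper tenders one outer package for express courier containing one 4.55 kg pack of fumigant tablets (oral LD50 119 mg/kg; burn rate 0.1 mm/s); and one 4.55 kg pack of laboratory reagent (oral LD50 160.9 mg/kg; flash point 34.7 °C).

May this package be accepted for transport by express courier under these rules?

Oral LD50 119 mg/kg meets the Category TX criterion (Toxic), so the fumigant tablets are Category TX.
The laboratory reagent has oral LD50 160.9 mg/kg, which is ≤ 200 mg/kg, so it is Category TX (Toxic).
Category TX net quantity: 4.55 kg + 4.55 kg = 9.1 kg.
9.1 kg ≤ 10 kg (express courier limit, Category TX) — within limit.

Yes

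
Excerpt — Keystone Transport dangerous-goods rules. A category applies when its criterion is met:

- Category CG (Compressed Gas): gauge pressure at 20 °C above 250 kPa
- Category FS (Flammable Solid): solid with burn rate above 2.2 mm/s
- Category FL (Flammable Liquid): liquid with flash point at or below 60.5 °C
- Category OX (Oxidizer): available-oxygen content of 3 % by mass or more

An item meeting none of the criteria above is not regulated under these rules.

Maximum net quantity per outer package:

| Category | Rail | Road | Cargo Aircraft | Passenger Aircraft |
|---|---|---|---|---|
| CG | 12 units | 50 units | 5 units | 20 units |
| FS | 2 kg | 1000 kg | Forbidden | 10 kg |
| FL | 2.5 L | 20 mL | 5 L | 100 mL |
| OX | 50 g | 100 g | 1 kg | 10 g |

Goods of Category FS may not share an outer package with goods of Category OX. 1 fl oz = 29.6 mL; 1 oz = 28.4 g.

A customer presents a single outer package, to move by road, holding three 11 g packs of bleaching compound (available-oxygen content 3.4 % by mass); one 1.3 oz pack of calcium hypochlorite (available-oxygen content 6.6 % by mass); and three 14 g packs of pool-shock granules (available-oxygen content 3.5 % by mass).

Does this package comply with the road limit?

Bleaching compound: available-oxygen content 3.4 % by mass ≥ 3 % by mass → Category OX (Oxidizer).
The calcium hypochlorite has available-oxygen content 6.6 % by mass, which is ≥ 3 % by mass, so it is Category OX (Oxidizer).
Pool-shock granules: available-oxygen content 3.5 % by mass ≥ 3 % by mass → Category OX (Oxidizer).
Category OX net quantity: (three 11 g packs = 33 g) + (one 1.3 oz pack = 36.92 g) + (three 14 g packs = 42 g) = 111.92 g.
111.92 g exceeds the road limit of 100 g for Category OX.

No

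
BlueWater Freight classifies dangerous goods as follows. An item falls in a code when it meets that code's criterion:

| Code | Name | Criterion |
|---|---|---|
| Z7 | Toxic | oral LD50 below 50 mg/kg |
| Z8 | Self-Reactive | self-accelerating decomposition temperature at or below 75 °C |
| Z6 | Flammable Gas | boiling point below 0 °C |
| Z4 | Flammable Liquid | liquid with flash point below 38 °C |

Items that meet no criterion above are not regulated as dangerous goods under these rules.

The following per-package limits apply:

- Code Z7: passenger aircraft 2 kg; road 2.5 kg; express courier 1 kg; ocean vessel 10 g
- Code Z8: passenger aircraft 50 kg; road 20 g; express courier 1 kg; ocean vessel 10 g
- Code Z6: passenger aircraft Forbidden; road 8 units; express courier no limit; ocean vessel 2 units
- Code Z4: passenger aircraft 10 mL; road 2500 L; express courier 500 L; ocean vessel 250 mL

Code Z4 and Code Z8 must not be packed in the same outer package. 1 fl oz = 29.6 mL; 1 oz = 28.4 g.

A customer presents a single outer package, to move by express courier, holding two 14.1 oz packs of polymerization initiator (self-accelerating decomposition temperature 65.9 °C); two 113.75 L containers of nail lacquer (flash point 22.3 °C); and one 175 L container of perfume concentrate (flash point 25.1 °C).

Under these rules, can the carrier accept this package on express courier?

No

Self-accelerating decomposition temperature 65.9 °C meets the Code Z8 criterion (Self-Reactive), so the polymerization initiator is Code Z8.
The nail lacquer has flash point 22.3 °C, which is < 38 °C, so it is Code Z4 (Flammable Liquid).
Flash point 25.1 °C meets the Code Z4 criterion (Flammable Liquid), so the perfume concentrate is Code Z4.
Code Z4 net quantity: (two 113.75 L containers = 227.5 L) + 175 L = 402.5 L.
402.5 L is within the express courier limit of 500 L for Code Z4.
Code Z8 quantity: two 14.1 oz packs = 800.88 g.
800.88 g ≤ 1 kg (express courier limit, Code Z8) — within limit.
Code Z4 and Code Z8 may not share an outer package.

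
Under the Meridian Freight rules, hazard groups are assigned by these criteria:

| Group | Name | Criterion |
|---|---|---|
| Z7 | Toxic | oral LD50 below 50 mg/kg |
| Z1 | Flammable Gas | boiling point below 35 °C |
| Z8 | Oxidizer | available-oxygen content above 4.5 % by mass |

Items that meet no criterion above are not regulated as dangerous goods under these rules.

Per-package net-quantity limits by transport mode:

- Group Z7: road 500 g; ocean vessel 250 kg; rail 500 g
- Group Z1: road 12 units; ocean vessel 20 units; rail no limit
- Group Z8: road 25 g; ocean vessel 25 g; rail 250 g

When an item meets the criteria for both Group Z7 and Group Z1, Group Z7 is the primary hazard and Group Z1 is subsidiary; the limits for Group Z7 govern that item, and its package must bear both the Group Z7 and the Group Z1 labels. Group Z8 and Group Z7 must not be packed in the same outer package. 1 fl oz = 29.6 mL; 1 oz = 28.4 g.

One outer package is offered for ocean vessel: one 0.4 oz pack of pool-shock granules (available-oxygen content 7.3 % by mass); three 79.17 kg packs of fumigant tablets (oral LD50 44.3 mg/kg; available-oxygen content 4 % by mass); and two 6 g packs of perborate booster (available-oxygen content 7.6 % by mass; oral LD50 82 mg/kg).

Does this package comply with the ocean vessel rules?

Available-oxygen content 7.3 % by mass meets the Group Z8 criterion (Oxidizer), so the pool-shock granules are Group Z8.
With oral LD50 44.3 mg/kg (< 50 mg/kg), the fumigant tablets fall in Group Z7.
With available-oxygen content 7.6 % by mass (> 4.5 % by mass), the perborate booster falls in Group Z8.
Total Group Z8: (one 0.4 oz pack = 11.36 g) + (two 6 g packs = 12 g) = 23.36 g.
23.36 g ≤ 25 g (ocean vessel limit, Group Z8) — within limit.
Group Z7 quantity: three 79.17 kg packs = 237.51 kg.
237.51 kg is within the ocean vessel limit of 250 kg for Group Z7.
Group Z8 and Group Z7 may not share an outer package.

No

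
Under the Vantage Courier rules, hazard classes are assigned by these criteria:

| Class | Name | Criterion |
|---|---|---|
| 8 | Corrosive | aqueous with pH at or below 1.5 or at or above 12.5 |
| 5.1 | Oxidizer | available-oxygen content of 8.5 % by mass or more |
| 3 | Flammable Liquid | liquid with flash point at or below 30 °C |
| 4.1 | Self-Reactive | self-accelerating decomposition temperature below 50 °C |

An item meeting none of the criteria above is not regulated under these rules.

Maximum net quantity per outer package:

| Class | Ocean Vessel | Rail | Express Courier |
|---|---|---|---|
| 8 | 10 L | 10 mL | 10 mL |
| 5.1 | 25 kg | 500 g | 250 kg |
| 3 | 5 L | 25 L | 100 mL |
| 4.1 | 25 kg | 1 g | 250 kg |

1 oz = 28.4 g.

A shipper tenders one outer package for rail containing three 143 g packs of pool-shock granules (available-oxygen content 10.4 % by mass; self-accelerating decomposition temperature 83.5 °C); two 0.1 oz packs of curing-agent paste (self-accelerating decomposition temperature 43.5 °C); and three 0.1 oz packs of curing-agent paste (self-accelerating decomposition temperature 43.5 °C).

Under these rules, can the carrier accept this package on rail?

No

The pool-shock granules have available-oxygen content 10.4 % by mass, which is ≥ 8.5 % by mass, so they are Class 5.1 (Oxidizer).
Curing-agent paste: self-accelerating decomposition temperature 43.5 °C < 50 °C → Class 4.1 (Self-Reactive).
Curing-agent paste: self-accelerating decomposition temperature 43.5 °C < 50 °C → Class 4.1 (Self-Reactive).
Total Class 4.1: (two 0.1 oz packs = 5.68 g) + (three 0.1 oz packs = 8.52 g) = 14.2 g.
14.2 g exceeds the rail limit of 1 g for Class 4.1.
Class 5.1 quantity: three 143 g packs = 429 g.
429 g ≤ 500 g (rail limit, Class 5.1) — within limit.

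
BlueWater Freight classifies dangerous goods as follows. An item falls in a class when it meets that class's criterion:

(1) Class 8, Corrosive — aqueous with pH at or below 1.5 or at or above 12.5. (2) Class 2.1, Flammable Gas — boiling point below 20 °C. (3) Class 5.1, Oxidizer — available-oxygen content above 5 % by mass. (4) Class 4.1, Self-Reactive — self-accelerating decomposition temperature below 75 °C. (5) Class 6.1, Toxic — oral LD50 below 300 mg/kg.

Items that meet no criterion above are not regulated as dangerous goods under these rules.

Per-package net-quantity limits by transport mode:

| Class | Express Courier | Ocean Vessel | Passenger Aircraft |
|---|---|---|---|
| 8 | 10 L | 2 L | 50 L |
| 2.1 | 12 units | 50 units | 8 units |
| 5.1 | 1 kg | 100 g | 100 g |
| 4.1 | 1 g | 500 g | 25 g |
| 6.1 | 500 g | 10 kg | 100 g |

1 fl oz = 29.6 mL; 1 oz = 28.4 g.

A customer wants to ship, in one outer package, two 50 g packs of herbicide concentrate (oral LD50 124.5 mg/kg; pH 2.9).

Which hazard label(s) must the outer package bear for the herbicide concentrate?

The herbicide concentrate has oral LD50 124.5 mg/kg, which is < 300 mg/kg, so it is Class 6.1 (Toxic).
Only the Class 6.1 label is required.

Class 6.1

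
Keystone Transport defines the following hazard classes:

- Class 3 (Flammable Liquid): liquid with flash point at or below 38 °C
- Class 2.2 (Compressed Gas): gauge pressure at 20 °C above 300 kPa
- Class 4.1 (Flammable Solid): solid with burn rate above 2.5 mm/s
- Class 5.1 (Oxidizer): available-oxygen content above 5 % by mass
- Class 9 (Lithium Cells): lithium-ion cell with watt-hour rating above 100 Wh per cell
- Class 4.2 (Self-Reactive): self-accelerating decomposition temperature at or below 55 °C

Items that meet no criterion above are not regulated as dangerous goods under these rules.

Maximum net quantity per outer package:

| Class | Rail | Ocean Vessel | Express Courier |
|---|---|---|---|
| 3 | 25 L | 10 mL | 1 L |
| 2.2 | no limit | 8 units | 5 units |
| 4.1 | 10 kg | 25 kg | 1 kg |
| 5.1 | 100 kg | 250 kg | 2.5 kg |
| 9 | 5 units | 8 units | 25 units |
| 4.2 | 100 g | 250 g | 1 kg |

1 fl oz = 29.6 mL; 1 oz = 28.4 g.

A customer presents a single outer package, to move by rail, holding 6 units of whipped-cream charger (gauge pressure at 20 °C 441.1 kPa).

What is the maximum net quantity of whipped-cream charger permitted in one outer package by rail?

no limit

With gauge pressure at 20 °C 441.1 kPa (> 300 kPa), the whipped-cream charger falls in Class 2.2.
The rail limit for Class 2.2 is no limit.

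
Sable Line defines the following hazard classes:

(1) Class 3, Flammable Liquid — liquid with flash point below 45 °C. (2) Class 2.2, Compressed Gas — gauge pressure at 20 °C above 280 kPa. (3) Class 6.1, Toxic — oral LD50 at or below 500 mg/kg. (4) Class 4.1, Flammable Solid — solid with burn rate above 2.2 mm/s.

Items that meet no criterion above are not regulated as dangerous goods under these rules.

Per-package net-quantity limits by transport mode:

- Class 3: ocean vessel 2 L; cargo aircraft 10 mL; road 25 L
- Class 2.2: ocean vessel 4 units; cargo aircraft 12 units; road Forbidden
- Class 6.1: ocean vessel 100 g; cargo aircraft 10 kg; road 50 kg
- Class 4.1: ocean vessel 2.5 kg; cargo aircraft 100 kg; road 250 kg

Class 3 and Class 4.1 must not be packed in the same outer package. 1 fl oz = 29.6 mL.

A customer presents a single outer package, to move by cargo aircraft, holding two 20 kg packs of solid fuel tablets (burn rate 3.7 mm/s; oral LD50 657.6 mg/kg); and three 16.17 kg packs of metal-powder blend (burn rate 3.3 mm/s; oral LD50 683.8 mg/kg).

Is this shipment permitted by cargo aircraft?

The solid fuel tablets have burn rate 3.7 mm/s, which is > 2.2 mm/s, so they are Class 4.1 (Flammable Solid).
Burn rate 3.3 mm/s meets the Class 4.1 criterion (Flammable Solid), so the metal-powder blend is Class 4.1.
Class 4.1 net quantity: (two 20 kg packs = 40 kg) + (three 16.17 kg packs = 48.51 kg) = 88.51 kg.
88.51 kg ≤ 100 kg (cargo aircraft limit, Class 4.1) — within limit.

Yes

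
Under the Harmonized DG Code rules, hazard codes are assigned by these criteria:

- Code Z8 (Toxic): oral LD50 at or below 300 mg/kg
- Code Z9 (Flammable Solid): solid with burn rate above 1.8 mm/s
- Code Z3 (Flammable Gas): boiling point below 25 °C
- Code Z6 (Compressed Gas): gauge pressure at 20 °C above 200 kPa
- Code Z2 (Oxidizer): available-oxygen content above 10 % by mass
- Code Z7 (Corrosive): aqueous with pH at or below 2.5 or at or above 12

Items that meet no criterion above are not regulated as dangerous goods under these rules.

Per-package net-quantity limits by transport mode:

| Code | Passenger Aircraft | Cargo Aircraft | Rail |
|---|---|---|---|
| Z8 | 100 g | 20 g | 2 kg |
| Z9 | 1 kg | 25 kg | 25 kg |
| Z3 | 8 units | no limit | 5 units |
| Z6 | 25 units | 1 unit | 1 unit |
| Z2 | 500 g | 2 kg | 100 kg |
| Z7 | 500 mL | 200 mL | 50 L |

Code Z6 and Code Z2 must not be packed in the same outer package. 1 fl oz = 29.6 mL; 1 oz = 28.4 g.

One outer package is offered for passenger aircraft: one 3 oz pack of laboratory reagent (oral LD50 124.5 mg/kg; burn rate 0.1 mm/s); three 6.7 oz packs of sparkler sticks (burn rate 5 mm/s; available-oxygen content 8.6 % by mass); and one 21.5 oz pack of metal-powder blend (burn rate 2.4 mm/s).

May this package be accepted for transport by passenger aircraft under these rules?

With oral LD50 124.5 mg/kg (≤ 300 mg/kg), the laboratory reagent falls in Code Z8.
With burn rate 5 mm/s (> 1.8 mm/s), the sparkler sticks fall in Code Z9.
Metal-powder blend: burn rate 2.4 mm/s > 1.8 mm/s → Code Z9 (Flammable Solid).
Total Code Z9: (three 6.7 oz packs = 570.84 g) + (one 21.5 oz pack = 610.6 g) = 1181.44 g.
1181.44 g exceeds the passenger aircraft limit of 1 kg for Code Z9.
Code Z8 quantity: one 3 oz pack = 85.2 g.
85.2 g ≤ 100 g (passenger aircraft limit, Code Z8) — within limit.
The segregation rule (Code Z6 with Code Z2) does not apply to Code Z9 with Code Z8.

No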